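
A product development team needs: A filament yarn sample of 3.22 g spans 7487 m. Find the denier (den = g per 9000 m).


Formula: den = (mass_g / length_m) * 9000
Substituting: den = (3.22 / 7487) * 9000
Intermediate: 3.22 / 7487 = 0.00043008 g/m
den = 0.00043008 * 9000 = 3.9 denier

3.9 denier


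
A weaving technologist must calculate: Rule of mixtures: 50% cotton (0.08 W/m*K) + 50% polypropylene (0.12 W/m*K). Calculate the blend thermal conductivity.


Formula: Blend property = (fraction_A * property_A) + (fraction_B * property_B)
Step 1: Contribution A = 50/100 * 0.08 W/m*K = 0.04 W/m*K
Step 2: Contribution B = 50/100 * 0.12 W/m*K = 0.06 W/m*K
Step 3: Blend thermal conductivity = 0.04 + 0.06 = 0.1 W/m*K

0.1 W/m*K


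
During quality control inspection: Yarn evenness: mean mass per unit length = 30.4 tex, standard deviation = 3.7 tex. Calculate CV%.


Formula: CV% = (standard deviation / mean) * 100
Step 1: Ratio = 3.7 / 30.4 = 0.121711
Step 2: CV% = 0.121711 * 100 = 12.1711% ≈ 12.2%

12.2%


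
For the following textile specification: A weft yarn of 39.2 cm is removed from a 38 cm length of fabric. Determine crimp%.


Formula: Crimp% = ((L_yarn - L_fabric) / L_fabric) * 100
Step 1: Extension = 39.2 - 38 = 1.2 cm
Step 2: Crimp% = (1.2 / 38) * 100
Step 3: Crimp% = 0.031579 * 100 = 3.1579% ≈ 3.2%

3.2%


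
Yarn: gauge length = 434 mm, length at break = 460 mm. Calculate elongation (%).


Formula: Elongation (%) = ((L_break - L0) / L0) * 100
Step 1: Extension = 460 - 434 = 26 mm
Step 2: Elongation = (26 / 434) * 100
Step 3: Elongation = 0.059908 * 100 = 5.9908% ≈ 6.0%

6.0%


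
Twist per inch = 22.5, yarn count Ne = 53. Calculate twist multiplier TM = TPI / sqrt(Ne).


Formula: TM = TPI / sqrt(Ne)
Step 1: sqrt(Ne) = sqrt(53) = 7.2801
Step 2: TM = 22.5 / 7.2801 = 3.09

3.09 TM


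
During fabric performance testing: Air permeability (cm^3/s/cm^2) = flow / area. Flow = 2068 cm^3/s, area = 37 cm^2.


Formula: Air Permeability = Airflow / Test Area
AP = 2068 cm^3/s / 37 cm^2
AP = 55.9 cm^3/s/cm^2

55.9 cm^3/s/cm^2


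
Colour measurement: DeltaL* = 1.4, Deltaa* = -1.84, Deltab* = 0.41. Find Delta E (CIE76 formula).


Formula: Delta E = sqrt(dL*^2 + da*^2 + db*^2)
Step 1: dL*^2 = 1.4^2 = 1.96
Step 2: da*^2 = (-1.84)^2 = 3.3856
Step 3: db*^2 = 0.41^2 = 0.1681
Step 4: Sum = 1.96 + 3.3856 + 0.1681 = 5.5137
Step 5: Delta E = sqrt(5.5137) = 2.35

2.35 Delta E


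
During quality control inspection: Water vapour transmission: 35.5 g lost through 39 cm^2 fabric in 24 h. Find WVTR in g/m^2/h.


Formula: WVTR = mass_loss / (area * time)
Step 1: Convert area: 39 cm^2 = 0.0039 m^2
Step 2: WVTR = 35.5 g / (0.0039 m^2 * 24 h)
Step 3: WVTR = 35.5 / 0.0936 = 379.3 g/m^2/h

379.3 g/m^2/h


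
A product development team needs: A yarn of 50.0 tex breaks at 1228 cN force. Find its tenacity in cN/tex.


Formula: Tenacity = Breaking force / Linear density
Tenacity = 1228 cN / 50.0 tex
Tenacity = 24.56 cN/tex

24.56 cN/tex


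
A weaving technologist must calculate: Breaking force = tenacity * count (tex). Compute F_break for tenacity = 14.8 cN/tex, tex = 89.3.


Formula: Breaking force = Tenacity * Linear density
F = 14.8 cN/tex * 89.3 tex
F = 1321.64 cN

1321.64 cN


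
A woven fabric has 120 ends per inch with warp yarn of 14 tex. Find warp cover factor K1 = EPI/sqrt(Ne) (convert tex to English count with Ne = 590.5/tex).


Formula: K1 = EPI / sqrt(Ne), with Ne = 590.5 / tex_warp
Step 1: Ne = 590.5 / 14 = 42.179
Step 2: sqrt(Ne) = sqrt(42.179) = 6.4945
Step 3: K1 = 120 / 6.4945 = 18.5

18.5


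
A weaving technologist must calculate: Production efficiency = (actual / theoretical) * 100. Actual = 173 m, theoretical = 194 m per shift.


Formula: Efficiency% = (Actual output / Theoretical output) * 100
Efficiency% = (173 / 194) * 100
Efficiency% = 0.891753 * 100 = 89.1753% ≈ 89.2%

89.2%


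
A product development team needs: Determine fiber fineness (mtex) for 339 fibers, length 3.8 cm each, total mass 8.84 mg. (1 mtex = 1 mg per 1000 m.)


Formula: fineness (mtex) = mass (mg) / total length (km) = (mass_mg / total_length_m) * 1000
Step 1: Convert fiber length: 3.8 cm = 0.038 m
Step 2: Total fiber length = 339 * 0.038 = 12.882 m
Step 3: Linear density = 8.84 mg / 12.882 m = 0.6862 mg/m
Step 4: fineness = 0.6862 * 1000 = 686.2 mtex

686.2 mtex


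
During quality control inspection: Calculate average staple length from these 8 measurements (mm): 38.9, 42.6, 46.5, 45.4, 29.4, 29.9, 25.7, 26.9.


Formula: Mean = sum of lengths / count
Sum = 38.9 + 42.6 + 46.5 + 45.4 + 29.4 + 29.9 + 25.7 + 26.9
Sum = 285.3 mm
Mean = 285.3 / 8 = 35.66 mm

35.66 mm


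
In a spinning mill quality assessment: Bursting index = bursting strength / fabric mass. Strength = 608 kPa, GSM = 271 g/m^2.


Formula: Bursting Index = Bursting Strength / Fabric GSM
BI = 608 kPa / 271 g/m^2
BI = 2.244 kPa/(g/m^2)

2.244 kPa/(g/m^2)


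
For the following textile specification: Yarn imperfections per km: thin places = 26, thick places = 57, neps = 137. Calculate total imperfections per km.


Formula: Total = thin places + thick places + neps
Total = 26 + 57 + 137
Total = 220 imperfections/km

220 imperfections/km


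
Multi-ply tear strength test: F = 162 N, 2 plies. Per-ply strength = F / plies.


Formula: Per-ply strength = Total force / Number of plies
Per-ply = 162 N / 2
Per-ply = 81 N

81 N


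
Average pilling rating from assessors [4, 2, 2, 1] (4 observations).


Formula: Mean = sum / count
Sum = 4 + 2 + 2 + 1 = 9
Mean = 9 / 4 = 2.3

2.3


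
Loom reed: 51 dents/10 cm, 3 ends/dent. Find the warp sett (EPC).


Formula: EPC = (dents per 10 cm * ends per dent) / 10
Step 1: Total ends per 10 cm = 51 * 3 = 153
Step 2: EPC = 153 / 10 = 15.3 ends/cm

15.3 ends/cm


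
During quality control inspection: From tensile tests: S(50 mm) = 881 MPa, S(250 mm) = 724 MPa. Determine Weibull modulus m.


Formula: m = ln(L1/L2) / ln(S2/S1)
Step 1: ln(L1/L2) = ln(50/250) = -1.60944
Step 2: S2/S1 = 724/881 = 0.82179
Step 3: ln(S2/S1) = ln(0.82179) = -0.19627
Step 4: m = -1.60944 / -0.19627 = 8.20

8.20 (Weibull m)


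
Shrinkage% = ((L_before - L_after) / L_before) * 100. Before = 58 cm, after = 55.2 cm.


Formula: Shrinkage% = ((L_before - L_after) / L_before) * 100
Step 1: Shrinkage = 58 - 55.2 = 2.8 cm
Step 2: Shrinkage% = (2.8 / 58) * 100
Step 3: Shrinkage% = 0.048276 * 100 = 4.8276% ≈ 4.8%

4.8%


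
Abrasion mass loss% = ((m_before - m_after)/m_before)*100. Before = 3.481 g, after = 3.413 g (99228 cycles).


Formula: Mass loss% = ((m_before - m_after) / m_before) * 100
Step 1: Mass loss = 3.481 - 3.413 = 0.068 g
Step 2: Ratio = 0.068 / 3.481 = 0.0195346
Step 3: Mass loss% = 0.0195346 * 100 = 1.95346% ≈ 1.95%

1.95%


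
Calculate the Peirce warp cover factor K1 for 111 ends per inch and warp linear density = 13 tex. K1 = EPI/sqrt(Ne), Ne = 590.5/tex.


Formula: K1 = EPI / sqrt(Ne), with Ne = 590.5 / tex_warp
Step 1: Ne = 590.5 / 13 = 45.423
Step 2: sqrt(Ne) = sqrt(45.423) = 6.7397
Step 3: K1 = 111 / 6.7397 = 16.5

16.5


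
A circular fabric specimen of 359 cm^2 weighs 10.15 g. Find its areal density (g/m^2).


Formula: GSM = mass_g / area_m2
Step 1: Convert area: 359 cm^2 = 359 / 10000 = 0.0359 m^2
Step 2: GSM = 10.15 g / 0.0359 m^2 = 282.7 g/m^2

282.7 g/m^2


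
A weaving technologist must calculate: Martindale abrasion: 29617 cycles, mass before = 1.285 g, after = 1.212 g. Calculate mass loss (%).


Formula: Mass loss% = ((m_before - m_after) / m_before) * 100
Step 1: Mass loss = 1.285 - 1.212 = 0.073 g
Step 2: Ratio = 0.073 / 1.285 = 0.0568093
Step 3: Mass loss% = 0.0568093 * 100 = 5.68093% ≈ 5.68%

5.68%


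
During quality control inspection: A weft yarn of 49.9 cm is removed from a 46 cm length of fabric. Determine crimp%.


Formula: Crimp% = ((L_yarn - L_fabric) / L_fabric) * 100
Step 1: Extension = 49.9 - 46 = 3.9 cm
Step 2: Crimp% = (3.9 / 46) * 100
Step 3: Crimp% = 0.084783 * 100 = 8.4783% ≈ 8.5%

8.5%


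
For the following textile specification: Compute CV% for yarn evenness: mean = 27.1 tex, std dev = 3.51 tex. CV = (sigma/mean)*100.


Formula: CV% = (standard deviation / mean) * 100
Step 1: Ratio = 3.51 / 27.1 = 0.12952
Step 2: CV% = 0.12952 * 100 = 12.952% ≈ 13.0%

13.0%


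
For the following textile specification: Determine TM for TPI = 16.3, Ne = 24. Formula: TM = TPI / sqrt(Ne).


Formula: TM = TPI / sqrt(Ne)
Step 1: sqrt(Ne) = sqrt(24) = 4.899
Step 2: TM = 16.3 / 4.899 = 3.33

3.33 TM


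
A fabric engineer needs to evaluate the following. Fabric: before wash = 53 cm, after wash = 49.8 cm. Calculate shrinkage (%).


Formula: Shrinkage% = ((L_before - L_after) / L_before) * 100
Step 1: Shrinkage = 53 - 49.8 = 3.2 cm
Step 2: Shrinkage% = (3.2 / 53) * 100
Step 3: Shrinkage% = 0.060377 * 100 = 6.0377% ≈ 6.0%

6.0%


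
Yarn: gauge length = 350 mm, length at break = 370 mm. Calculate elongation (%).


Formula: Elongation (%) = ((L_break - L0) / L0) * 100
Step 1: Extension = 370 - 350 = 20 mm
Step 2: Elongation = (20 / 350) * 100
Step 3: Elongation = 0.057143 * 100 = 5.7143% ≈ 5.7%

5.7%


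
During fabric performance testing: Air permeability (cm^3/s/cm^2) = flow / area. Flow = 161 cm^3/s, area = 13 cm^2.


Formula: Air Permeability = Airflow / Test Area
AP = 161 cm^3/s / 13 cm^2
AP = 12.4 cm^3/s/cm^2

12.4 cm^3/s/cm^2


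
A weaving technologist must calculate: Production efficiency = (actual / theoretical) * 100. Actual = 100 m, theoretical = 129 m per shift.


Formula: Efficiency% = (Actual output / Theoretical output) * 100
Efficiency% = (100 / 129) * 100
Efficiency% = 0.775194 * 100 = 77.5194% ≈ 77.5%

77.5%


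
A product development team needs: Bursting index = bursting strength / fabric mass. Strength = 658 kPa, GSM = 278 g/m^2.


Formula: Bursting Index = Bursting Strength / Fabric GSM
BI = 658 kPa / 278 g/m^2
BI = 2.367 kPa/(g/m^2)

2.367 kPa/(g/m^2)


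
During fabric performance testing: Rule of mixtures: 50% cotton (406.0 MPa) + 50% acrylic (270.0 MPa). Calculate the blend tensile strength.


Formula: Blend property = (fraction_A * property_A) + (fraction_B * property_B)
Step 1: Contribution A = 50/100 * 406.0 MPa = 203.0 MPa
Step 2: Contribution B = 50/100 * 270.0 MPa = 135.0 MPa
Step 3: Blend tensile strength = 203.0 + 135.0 = 338.0 MPa

338.0 MPa


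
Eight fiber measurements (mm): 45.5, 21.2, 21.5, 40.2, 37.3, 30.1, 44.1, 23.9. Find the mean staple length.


Formula: Mean = sum of lengths / count
Sum = 45.5 + 21.2 + 21.5 + 40.2 + 37.3 + 30.1 + 44.1 + 23.9
Sum = 263.8 mm
Mean = 263.8 / 8 = 32.98 mm

32.98 mm


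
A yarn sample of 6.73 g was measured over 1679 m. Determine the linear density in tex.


Formula: Tex = (mass_g / length_m) * 1000
Substituting: Tex = (6.73 / 1679) * 1000
Intermediate: 6.73 / 1679 = 0.00400834 g/m
Tex = 0.00400834 * 1000 = 4.01 tex

4.01 tex


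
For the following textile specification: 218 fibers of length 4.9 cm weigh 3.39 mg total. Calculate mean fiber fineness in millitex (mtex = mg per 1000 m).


Formula: fineness (mtex) = mass (mg) / total length (km) = (mass_mg / total_length_m) * 1000
Step 1: Convert fiber length: 4.9 cm = 0.049 m
Step 2: Total fiber length = 218 * 0.049 = 10.682 m
Step 3: Linear density = 3.39 mg / 10.682 m = 0.3174 mg/m
Step 4: fineness = 0.3174 * 1000 = 317.4 mtex

317.4 mtex


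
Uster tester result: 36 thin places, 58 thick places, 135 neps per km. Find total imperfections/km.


Formula: Total = thin places + thick places + neps
Total = 36 + 58 + 135
Total = 229 imperfections/km

229 imperfections/km


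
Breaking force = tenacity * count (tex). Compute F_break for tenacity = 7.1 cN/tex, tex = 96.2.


Formula: Breaking force = Tenacity * Linear density
F = 7.1 cN/tex * 96.2 tex
F = 683.02 cN

683.02 cN


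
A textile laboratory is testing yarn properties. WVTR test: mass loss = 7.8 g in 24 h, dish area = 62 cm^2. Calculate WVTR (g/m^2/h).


Formula: WVTR = mass_loss / (area * time)
Step 1: Convert area: 62 cm^2 = 0.0062 m^2
Step 2: WVTR = 7.8 g / (0.0062 m^2 * 24 h)
Step 3: WVTR = 7.8 / 0.1488 = 52.4 g/m^2/h

52.4 g/m^2/h


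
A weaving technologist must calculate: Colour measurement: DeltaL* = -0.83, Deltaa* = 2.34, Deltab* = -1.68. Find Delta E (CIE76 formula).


Formula: Delta E = sqrt(dL*^2 + da*^2 + db*^2)
Step 1: dL*^2 = (-0.83)^2 = 0.6889
Step 2: da*^2 = 2.34^2 = 5.4756
Step 3: db*^2 = (-1.68)^2 = 2.8224
Step 4: Sum = 0.6889 + 5.4756 + 2.8224 = 8.9869
Step 5: Delta E = sqrt(8.9869) = 3.0

3.0 Delta E


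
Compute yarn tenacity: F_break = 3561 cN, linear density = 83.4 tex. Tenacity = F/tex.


Formula: Tenacity = Breaking force / Linear density
Tenacity = 3561 cN / 83.4 tex
Tenacity = 42.70 cN/tex

42.70 cN/tex


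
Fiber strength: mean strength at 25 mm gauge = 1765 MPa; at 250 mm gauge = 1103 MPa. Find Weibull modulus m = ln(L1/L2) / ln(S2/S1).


Formula: m = ln(L1/L2) / ln(S2/S1)
Step 1: ln(L1/L2) = ln(25/250) = -2.30259
Step 2: S2/S1 = 1103/1765 = 0.62493
Step 3: ln(S2/S1) = ln(0.62493) = -0.47012
Step 4: m = -2.30259 / -0.47012 = 4.90

4.90 (Weibull m)


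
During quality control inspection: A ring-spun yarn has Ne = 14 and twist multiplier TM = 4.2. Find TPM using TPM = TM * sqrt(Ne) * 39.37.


Formula: TPM = TM * sqrt(Ne) * 39.37
Step 1: sqrt(Ne) = sqrt(14) = 3.7417
Step 2: TM * sqrt(Ne) = 4.2 * 3.7417 = 15.7151
Step 3: TPM = 15.7151 * 39.37 = 619 twists/m

619 twists/m


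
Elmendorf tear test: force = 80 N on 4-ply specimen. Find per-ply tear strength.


Formula: Per-ply strength = Total force / Number of plies
Per-ply = 80 N / 4
Per-ply = 20 N

20 N


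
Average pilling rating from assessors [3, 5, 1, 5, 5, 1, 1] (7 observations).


Formula: Mean = sum / count
Sum = 3 + 5 + 1 + 5 + 5 + 1 + 1 = 21
Mean = 21 / 7 = 3.0

3.0


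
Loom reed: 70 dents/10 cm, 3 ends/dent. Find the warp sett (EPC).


Formula: EPC = (dents per 10 cm * ends per dent) / 10
Step 1: Total ends per 10 cm = 70 * 3 = 210
Step 2: EPC = 210 / 10 = 21.0 ends/cm

21.0 ends/cm


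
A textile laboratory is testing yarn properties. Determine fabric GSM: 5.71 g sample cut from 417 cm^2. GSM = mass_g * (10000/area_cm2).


Formula: GSM = mass_g / area_m2
Step 1: Convert area: 417 cm^2 = 417 / 10000 = 0.0417 m^2
Step 2: GSM = 5.71 g / 0.0417 m^2 = 136.9 g/m^2

136.9 g/m^2


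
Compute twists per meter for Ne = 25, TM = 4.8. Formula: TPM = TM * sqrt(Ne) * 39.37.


Formula: TPM = TM * sqrt(Ne) * 39.37
Step 1: sqrt(Ne) = sqrt(25) = 5
Step 2: TM * sqrt(Ne) = 4.8 * 5 = 24
Step 3: TPM = 24 * 39.37 = 945 twists/m

945 twists/m


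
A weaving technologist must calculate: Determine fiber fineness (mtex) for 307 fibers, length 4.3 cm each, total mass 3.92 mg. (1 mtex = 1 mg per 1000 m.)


Formula: fineness (mtex) = mass (mg) / total length (km) = (mass_mg / total_length_m) * 1000
Step 1: Convert fiber length: 4.3 cm = 0.043 m
Step 2: Total fiber length = 307 * 0.043 = 13.201 m
Step 3: Linear density = 3.92 mg / 13.201 m = 0.2969 mg/m
Step 4: fineness = 0.2969 * 1000 = 296.9 mtex

296.9 mtex


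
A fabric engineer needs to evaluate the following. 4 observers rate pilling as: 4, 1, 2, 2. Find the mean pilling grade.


Formula: Mean = sum / count
Sum = 4 + 1 + 2 + 2 = 9
Mean = 9 / 4 = 2.3

2.3


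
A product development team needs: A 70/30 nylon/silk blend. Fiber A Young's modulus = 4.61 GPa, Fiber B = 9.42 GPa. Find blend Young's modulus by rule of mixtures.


Formula: Blend property = (fraction_A * property_A) + (fraction_B * property_B)
Step 1: Contribution A = 70/100 * 4.61 GPa = 3.227 GPa
Step 2: Contribution B = 30/100 * 9.42 GPa = 2.826 GPa
Step 3: Blend Young's modulus = 3.227 + 2.826 = 6.053 GPa

6.053 GPa


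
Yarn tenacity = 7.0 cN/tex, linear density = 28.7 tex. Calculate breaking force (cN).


Formula: Breaking force = Tenacity * Linear density
F = 7.0 cN/tex * 28.7 tex
F = 200.90 cN

200.90 cN


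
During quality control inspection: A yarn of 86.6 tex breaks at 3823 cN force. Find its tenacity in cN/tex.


Formula: Tenacity = Breaking force / Linear density
Tenacity = 3823 cN / 86.6 tex
Tenacity = 44.15 cN/tex

44.15 cN/tex


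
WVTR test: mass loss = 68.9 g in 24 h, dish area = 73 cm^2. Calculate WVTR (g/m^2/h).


Formula: WVTR = mass_loss / (area * time)
Step 1: Convert area: 73 cm^2 = 0.0073 m^2
Step 2: WVTR = 68.9 g / (0.0073 m^2 * 24 h)
Step 3: WVTR = 68.9 / 0.1752 = 393.3 g/m^2/h

393.3 g/m^2/h


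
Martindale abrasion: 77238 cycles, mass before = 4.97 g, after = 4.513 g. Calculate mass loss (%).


Formula: Mass loss% = ((m_before - m_after) / m_before) * 100
Step 1: Mass loss = 4.97 - 4.513 = 0.457 g
Step 2: Ratio = 0.457 / 4.97 = 0.0919517
Step 3: Mass loss% = 0.0919517 * 100 = 9.19517% ≈ 9.20%

9.20%


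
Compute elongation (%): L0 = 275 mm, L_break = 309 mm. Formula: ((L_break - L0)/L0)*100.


Formula: Elongation (%) = ((L_break - L0) / L0) * 100
Step 1: Extension = 309 - 275 = 34 mm
Step 2: Elongation = (34 / 275) * 100
Step 3: Elongation = 0.123636 * 100 = 12.3636% ≈ 12.4%

12.4%


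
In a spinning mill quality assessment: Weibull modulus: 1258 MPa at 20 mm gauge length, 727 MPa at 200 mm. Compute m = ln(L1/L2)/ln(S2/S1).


Formula: m = ln(L1/L2) / ln(S2/S1)
Step 1: ln(L1/L2) = ln(20/200) = -2.30259
Step 2: S2/S1 = 727/1258 = 0.5779
Step 3: ln(S2/S1) = ln(0.5779) = -0.54835
Step 4: m = -2.30259 / -0.54835 = 4.20

4.20 (Weibull m)


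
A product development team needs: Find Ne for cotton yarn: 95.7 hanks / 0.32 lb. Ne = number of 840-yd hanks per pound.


Formula: Ne = hanks / mass_lb
Substituting: Ne = 95.7 / 0.32
Ne = 299.1

299.1 Ne


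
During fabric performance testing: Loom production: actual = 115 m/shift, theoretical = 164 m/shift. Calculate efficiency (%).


Formula: Efficiency% = (Actual output / Theoretical output) * 100
Efficiency% = (115 / 164) * 100
Efficiency% = 0.70122 * 100 = 70.122% ≈ 70.1%

70.1%


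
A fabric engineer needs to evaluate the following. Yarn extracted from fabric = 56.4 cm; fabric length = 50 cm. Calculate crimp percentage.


Formula: Crimp% = ((L_yarn - L_fabric) / L_fabric) * 100
Step 1: Extension = 56.4 - 50 = 6.4 cm
Step 2: Crimp% = (6.4 / 50) * 100
Step 3: Crimp% = 0.128 * 100 = 12.8%

12.8%


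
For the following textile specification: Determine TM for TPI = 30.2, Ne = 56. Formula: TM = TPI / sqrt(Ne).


Formula: TM = TPI / sqrt(Ne)
Step 1: sqrt(Ne) = sqrt(56) = 7.4833
Step 2: TM = 30.2 / 7.4833 = 4.04

4.04 TM


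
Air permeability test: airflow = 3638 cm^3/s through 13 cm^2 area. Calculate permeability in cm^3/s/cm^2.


Formula: Air Permeability = Airflow / Test Area
AP = 3638 cm^3/s / 13 cm^2
AP = 279.8 cm^3/s/cm^2

279.8 cm^3/s/cm^2


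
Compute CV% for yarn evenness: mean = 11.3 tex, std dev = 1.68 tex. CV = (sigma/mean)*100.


Formula: CV% = (standard deviation / mean) * 100
Step 1: Ratio = 1.68 / 11.3 = 0.148673
Step 2: CV% = 0.148673 * 100 = 14.8673% ≈ 14.9%

14.9%


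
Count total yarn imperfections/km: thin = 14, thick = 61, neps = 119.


Formula: Total = thin places + thick places + neps
Total = 14 + 61 + 119
Total = 194 imperfections/km

194 imperfections/km


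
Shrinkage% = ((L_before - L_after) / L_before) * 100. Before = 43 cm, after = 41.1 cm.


Formula: Shrinkage% = ((L_before - L_after) / L_before) * 100
Step 1: Shrinkage = 43 - 41.1 = 1.9 cm
Step 2: Shrinkage% = (1.9 / 43) * 100
Step 3: Shrinkage% = 0.044186 * 100 = 4.4186% ≈ 4.4%

4.4%


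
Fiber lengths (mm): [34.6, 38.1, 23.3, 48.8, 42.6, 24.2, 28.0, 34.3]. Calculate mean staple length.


Formula: Mean = sum of lengths / count
Sum = 34.6 + 38.1 + 23.3 + 48.8 + 42.6 + 24.2 + 28.0 + 34.3
Sum = 273.9 mm
Mean = 273.9 / 8 = 34.24 mm

34.24 mm


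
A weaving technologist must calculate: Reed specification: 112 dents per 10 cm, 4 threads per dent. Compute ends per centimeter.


Formula: EPC = (dents per 10 cm * ends per dent) / 10
Step 1: Total ends per 10 cm = 112 * 4 = 448
Step 2: EPC = 448 / 10 = 44.8 ends/cm

44.8 ends/cm


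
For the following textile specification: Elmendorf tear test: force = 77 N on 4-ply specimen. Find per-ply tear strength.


Formula: Per-ply strength = Total force / Number of plies
Per-ply = 77 N / 4
Per-ply = 19.25 N

19.25 N


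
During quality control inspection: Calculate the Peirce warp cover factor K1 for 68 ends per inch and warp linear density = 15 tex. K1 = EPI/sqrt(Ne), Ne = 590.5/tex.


Formula: K1 = EPI / sqrt(Ne), with Ne = 590.5 / tex_warp
Step 1: Ne = 590.5 / 15 = 39.367
Step 2: sqrt(Ne) = sqrt(39.367) = 6.2743
Step 3: K1 = 68 / 6.2743 = 10.8

10.8


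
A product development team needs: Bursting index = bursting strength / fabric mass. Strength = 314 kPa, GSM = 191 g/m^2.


Formula: Bursting Index = Bursting Strength / Fabric GSM
BI = 314 kPa / 191 g/m^2
BI = 1.644 kPa/(g/m^2)

1.644 kPa/(g/m^2)


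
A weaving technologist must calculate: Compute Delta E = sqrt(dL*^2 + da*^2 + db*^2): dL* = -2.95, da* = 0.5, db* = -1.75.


Formula: Delta E = sqrt(dL*^2 + da*^2 + db*^2)
Step 1: dL*^2 = (-2.95)^2 = 8.7025
Step 2: da*^2 = 0.5^2 = 0.25
Step 3: db*^2 = (-1.75)^2 = 3.0625
Step 4: Sum = 8.7025 + 0.25 + 3.0625 = 12.015
Step 5: Delta E = sqrt(12.015) = 3.47

3.47 Delta E


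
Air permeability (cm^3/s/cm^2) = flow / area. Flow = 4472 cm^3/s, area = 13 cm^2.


Formula: Air Permeability = Airflow / Test Area
AP = 4472 cm^3/s / 13 cm^2
AP = 344.0 cm^3/s/cm^2

344.0 cm^3/s/cm^2


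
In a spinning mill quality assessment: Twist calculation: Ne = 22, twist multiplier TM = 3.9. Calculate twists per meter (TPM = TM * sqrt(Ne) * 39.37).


Formula: TPM = TM * sqrt(Ne) * 39.37
Step 1: sqrt(Ne) = sqrt(22) = 4.6904
Step 2: TM * sqrt(Ne) = 3.9 * 4.6904 = 18.2926
Step 3: TPM = 18.2926 * 39.37 = 720 twists/m

720 twists/m


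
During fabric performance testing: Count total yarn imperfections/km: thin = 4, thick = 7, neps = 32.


Formula: Total = thin places + thick places + neps
Total = 4 + 7 + 32
Total = 43 imperfections/km

43 imperfections/km


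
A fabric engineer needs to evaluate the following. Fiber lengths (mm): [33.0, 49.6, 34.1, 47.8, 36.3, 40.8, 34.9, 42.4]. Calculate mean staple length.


Formula: Mean = sum of lengths / count
Sum = 33.0 + 49.6 + 34.1 + 47.8 + 36.3 + 40.8 + 34.9 + 42.4
Sum = 318.9 mm
Mean = 318.9 / 8 = 39.86 mm

39.86 mm


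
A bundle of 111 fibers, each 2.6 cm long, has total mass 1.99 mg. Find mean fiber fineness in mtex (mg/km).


Formula: fineness (mtex) = mass (mg) / total length (km) = (mass_mg / total_length_m) * 1000
Step 1: Convert fiber length: 2.6 cm = 0.026 m
Step 2: Total fiber length = 111 * 0.026 = 2.886 m
Step 3: Linear density = 1.99 mg / 2.886 m = 0.6895 mg/m
Step 4: fineness = 0.6895 * 1000 = 689.5 mtex

689.5 mtex


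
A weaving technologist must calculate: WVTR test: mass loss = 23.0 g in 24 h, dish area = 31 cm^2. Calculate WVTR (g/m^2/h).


Formula: WVTR = mass_loss / (area * time)
Step 1: Convert area: 31 cm^2 = 0.0031 m^2
Step 2: WVTR = 23.0 g / (0.0031 m^2 * 24 h)
Step 3: WVTR = 23.0 / 0.0744 = 309.1 g/m^2/h

309.1 g/m^2/h


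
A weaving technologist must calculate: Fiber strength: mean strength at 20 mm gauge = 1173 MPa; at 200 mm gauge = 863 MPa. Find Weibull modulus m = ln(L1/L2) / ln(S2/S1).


Formula: m = ln(L1/L2) / ln(S2/S1)
Step 1: ln(L1/L2) = ln(20/200) = -2.30259
Step 2: S2/S1 = 863/1173 = 0.73572
Step 3: ln(S2/S1) = ln(0.73572) = -0.30691
Step 4: m = -2.30259 / -0.30691 = 7.50

7.50 (Weibull m)


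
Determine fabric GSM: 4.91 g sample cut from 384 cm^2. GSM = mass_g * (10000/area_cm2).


Formula: GSM = mass_g / area_m2
Step 1: Convert area: 384 cm^2 = 384 / 10000 = 0.0384 m^2
Step 2: GSM = 4.91 g / 0.0384 m^2 = 127.9 g/m^2

127.9 g/m^2


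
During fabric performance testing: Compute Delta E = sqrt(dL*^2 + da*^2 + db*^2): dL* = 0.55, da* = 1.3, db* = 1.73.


Formula: Delta E = sqrt(dL*^2 + da*^2 + db*^2)
Step 1: dL*^2 = 0.55^2 = 0.3025
Step 2: da*^2 = 1.3^2 = 1.69
Step 3: db*^2 = 1.73^2 = 2.9929
Step 4: Sum = 0.3025 + 1.69 + 2.9929 = 4.9854
Step 5: Delta E = sqrt(4.9854) = 2.23

2.23 Delta E


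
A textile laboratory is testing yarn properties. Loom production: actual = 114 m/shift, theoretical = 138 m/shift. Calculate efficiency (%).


Formula: Efficiency% = (Actual output / Theoretical output) * 100
Efficiency% = (114 / 138) * 100
Efficiency% = 0.826087 * 100 = 82.6087% ≈ 82.6%

82.6%


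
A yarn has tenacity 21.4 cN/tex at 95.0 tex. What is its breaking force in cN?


Formula: Breaking force = Tenacity * Linear density
F = 21.4 cN/tex * 95.0 tex
F = 2033.00 cN

2033.00 cN


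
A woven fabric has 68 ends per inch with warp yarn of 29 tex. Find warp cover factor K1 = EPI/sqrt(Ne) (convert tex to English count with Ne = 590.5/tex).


Formula: K1 = EPI / sqrt(Ne), with Ne = 590.5 / tex_warp
Step 1: Ne = 590.5 / 29 = 20.362
Step 2: sqrt(Ne) = sqrt(20.362) = 4.5124
Step 3: K1 = 68 / 4.5124 = 15.1

15.1


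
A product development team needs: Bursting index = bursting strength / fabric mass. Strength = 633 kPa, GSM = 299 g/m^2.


Formula: Bursting Index = Bursting Strength / Fabric GSM
BI = 633 kPa / 299 g/m^2
BI = 2.117 kPa/(g/m^2)

2.117 kPa/(g/m^2)


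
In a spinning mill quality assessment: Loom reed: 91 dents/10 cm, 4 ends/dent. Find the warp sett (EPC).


Formula: EPC = (dents per 10 cm * ends per dent) / 10
Step 1: Total ends per 10 cm = 91 * 4 = 364
Step 2: EPC = 364 / 10 = 36.4 ends/cm

36.4 ends/cm


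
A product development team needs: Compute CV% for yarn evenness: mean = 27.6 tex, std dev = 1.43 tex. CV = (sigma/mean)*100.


Formula: CV% = (standard deviation / mean) * 100
Step 1: Ratio = 1.43 / 27.6 = 0.051812
Step 2: CV% = 0.051812 * 100 = 5.1812% ≈ 5.2%

5.2%


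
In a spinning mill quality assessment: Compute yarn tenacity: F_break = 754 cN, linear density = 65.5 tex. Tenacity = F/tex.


Formula: Tenacity = Breaking force / Linear density
Tenacity = 754 cN / 65.5 tex
Tenacity = 11.51 cN/tex

11.51 cN/tex


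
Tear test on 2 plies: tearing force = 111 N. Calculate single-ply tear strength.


Formula: Per-ply strength = Total force / Number of plies
Per-ply = 111 N / 2
Per-ply = 55.5 N

55.5 N


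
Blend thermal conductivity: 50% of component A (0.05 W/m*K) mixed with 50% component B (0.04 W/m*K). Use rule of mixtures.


Formula: Blend property = (fraction_A * property_A) + (fraction_B * property_B)
Step 1: Contribution A = 50/100 * 0.05 W/m*K = 0.025 W/m*K
Step 2: Contribution B = 50/100 * 0.04 W/m*K = 0.02 W/m*K
Step 3: Blend thermal conductivity = 0.025 + 0.02 = 0.045 W/m*K

0.045 W/m*K


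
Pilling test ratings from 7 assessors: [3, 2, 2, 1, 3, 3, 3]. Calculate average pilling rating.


Formula: Mean = sum / count
Sum = 3 + 2 + 2 + 1 + 3 + 3 + 3 = 17
Mean = 17 / 7 = 2.4

2.4


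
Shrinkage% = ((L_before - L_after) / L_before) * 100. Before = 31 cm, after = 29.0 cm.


Formula: Shrinkage% = ((L_before - L_after) / L_before) * 100
Step 1: Shrinkage = 31 - 29.0 = 2.0 cm
Step 2: Shrinkage% = (2.0 / 31) * 100
Step 3: Shrinkage% = 0.064516 * 100 = 6.4516% ≈ 6.5%

6.5%


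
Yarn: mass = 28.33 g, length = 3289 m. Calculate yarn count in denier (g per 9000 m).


Formula: den = (mass_g / length_m) * 9000
Substituting: den = (28.33 / 3289) * 9000
Intermediate: 28.33 / 3289 = 0.00861356 g/m
den = 0.00861356 * 9000 = 77.5 denier

77.5 denier


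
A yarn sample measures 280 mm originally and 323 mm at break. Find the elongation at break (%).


Formula: Elongation (%) = ((L_break - L0) / L0) * 100
Step 1: Extension = 323 - 280 = 43 mm
Step 2: Elongation = (43 / 280) * 100
Step 3: Elongation = 0.153571 * 100 = 15.3571% ≈ 15.4%

15.4%


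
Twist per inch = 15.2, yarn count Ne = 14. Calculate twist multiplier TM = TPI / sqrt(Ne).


Formula: TM = TPI / sqrt(Ne)
Step 1: sqrt(Ne) = sqrt(14) = 3.7417
Step 2: TM = 15.2 / 3.7417 = 4.06

4.06 TM


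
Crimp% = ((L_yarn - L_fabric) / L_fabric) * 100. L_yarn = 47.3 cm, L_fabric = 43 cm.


Formula: Crimp% = ((L_yarn - L_fabric) / L_fabric) * 100
Step 1: Extension = 47.3 - 43 = 4.3 cm
Step 2: Crimp% = (4.3 / 43) * 100
Step 3: Crimp% = 0.1 * 100 = 10.0%

10.0%


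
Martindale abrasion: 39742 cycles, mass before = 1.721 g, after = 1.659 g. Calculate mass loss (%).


Formula: Mass loss% = ((m_before - m_after) / m_before) * 100
Step 1: Mass loss = 1.721 - 1.659 = 0.062 g
Step 2: Ratio = 0.062 / 1.721 = 0.0360256
Step 3: Mass loss% = 0.0360256 * 100 = 3.60256% ≈ 3.60%

3.60%


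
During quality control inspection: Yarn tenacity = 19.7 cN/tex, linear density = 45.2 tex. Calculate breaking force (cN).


Formula: Breaking force = Tenacity * Linear density
F = 19.7 cN/tex * 45.2 tex
F = 890.44 cN

890.44 cN


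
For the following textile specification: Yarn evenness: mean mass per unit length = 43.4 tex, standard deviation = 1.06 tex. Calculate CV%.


Formula: CV% = (standard deviation / mean) * 100
Step 1: Ratio = 1.06 / 43.4 = 0.024424
Step 2: CV% = 0.024424 * 100 = 2.4424% ≈ 2.4%

2.4%


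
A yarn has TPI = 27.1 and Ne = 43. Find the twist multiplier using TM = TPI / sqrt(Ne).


Formula: TM = TPI / sqrt(Ne)
Step 1: sqrt(Ne) = sqrt(43) = 6.5574
Step 2: TM = 27.1 / 6.5574 = 4.13

4.13 TM


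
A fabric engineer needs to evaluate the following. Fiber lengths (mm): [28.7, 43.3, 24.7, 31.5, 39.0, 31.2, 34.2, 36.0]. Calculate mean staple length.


Formula: Mean = sum of lengths / count
Sum = 28.7 + 43.3 + 24.7 + 31.5 + 39.0 + 31.2 + 34.2 + 36.0
Sum = 268.6 mm
Mean = 268.6 / 8 = 33.58 mm

33.58 mm


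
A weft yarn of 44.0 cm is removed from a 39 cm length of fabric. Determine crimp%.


Formula: Crimp% = ((L_yarn - L_fabric) / L_fabric) * 100
Step 1: Extension = 44.0 - 39 = 5.0 cm
Step 2: Crimp% = (5.0 / 39) * 100
Step 3: Crimp% = 0.128205 * 100 = 12.8205% ≈ 12.8%

12.8%


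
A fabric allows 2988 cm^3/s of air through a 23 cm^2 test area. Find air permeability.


Formula: Air Permeability = Airflow / Test Area
AP = 2988 cm^3/s / 23 cm^2
AP = 129.9 cm^3/s/cm^2

129.9 cm^3/s/cm^2


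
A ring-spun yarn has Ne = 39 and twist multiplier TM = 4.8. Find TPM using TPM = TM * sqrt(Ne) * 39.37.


Formula: TPM = TM * sqrt(Ne) * 39.37
Step 1: sqrt(Ne) = sqrt(39) = 6.245
Step 2: TM * sqrt(Ne) = 4.8 * 6.245 = 29.976
Step 3: TPM = 29.976 * 39.37 = 1180 twists/m

1180 twists/m


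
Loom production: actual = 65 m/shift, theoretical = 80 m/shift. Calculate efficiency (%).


Formula: Efficiency% = (Actual output / Theoretical output) * 100
Efficiency% = (65 / 80) * 100
Efficiency% = 0.8125 * 100 = 81.25% ≈ 81.3%

81.3%


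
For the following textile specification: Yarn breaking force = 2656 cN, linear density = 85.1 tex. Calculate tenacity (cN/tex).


Formula: Tenacity = Breaking force / Linear density
Tenacity = 2656 cN / 85.1 tex
Tenacity = 31.21 cN/tex

31.21 cN/tex


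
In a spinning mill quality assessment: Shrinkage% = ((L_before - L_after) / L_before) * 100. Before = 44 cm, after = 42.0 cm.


Formula: Shrinkage% = ((L_before - L_after) / L_before) * 100
Step 1: Shrinkage = 44 - 42.0 = 2.0 cm
Step 2: Shrinkage% = (2.0 / 44) * 100
Step 3: Shrinkage% = 0.045455 * 100 = 4.5455% ≈ 4.5%

4.5%


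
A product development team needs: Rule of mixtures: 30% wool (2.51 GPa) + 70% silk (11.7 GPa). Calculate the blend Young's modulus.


Formula: Blend property = (fraction_A * property_A) + (fraction_B * property_B)
Step 1: Contribution A = 30/100 * 2.51 GPa = 0.753 GPa
Step 2: Contribution B = 70/100 * 11.7 GPa = 8.19 GPa
Step 3: Blend Young's modulus = 0.753 + 8.19 = 8.943 GPa

8.943 GPa


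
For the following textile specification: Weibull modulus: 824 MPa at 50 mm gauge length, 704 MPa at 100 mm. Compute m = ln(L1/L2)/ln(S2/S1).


Formula: m = ln(L1/L2) / ln(S2/S1)
Step 1: ln(L1/L2) = ln(50/100) = -0.69315
Step 2: S2/S1 = 704/824 = 0.85437
Step 3: ln(S2/S1) = ln(0.85437) = -0.15739
Step 4: m = -0.69315 / -0.15739 = 4.40

4.40 (Weibull m)


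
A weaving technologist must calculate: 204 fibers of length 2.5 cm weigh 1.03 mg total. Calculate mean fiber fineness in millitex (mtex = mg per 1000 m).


Formula: fineness (mtex) = mass (mg) / total length (km) = (mass_mg / total_length_m) * 1000
Step 1: Convert fiber length: 2.5 cm = 0.025 m
Step 2: Total fiber length = 204 * 0.025 = 5.1 m
Step 3: Linear density = 1.03 mg / 5.1 m = 0.2020 mg/m
Step 4: fineness = 0.2020 * 1000 = 202.0 mtex

202.0 mtex


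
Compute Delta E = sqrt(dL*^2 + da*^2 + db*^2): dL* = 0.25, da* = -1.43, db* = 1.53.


Formula: Delta E = sqrt(dL*^2 + da*^2 + db*^2)
Step 1: dL*^2 = 0.25^2 = 0.0625
Step 2: da*^2 = (-1.43)^2 = 2.0449
Step 3: db*^2 = 1.53^2 = 2.3409
Step 4: Sum = 0.0625 + 2.0449 + 2.3409 = 4.4483
Step 5: Delta E = sqrt(4.4483) = 2.11

2.11 Delta E


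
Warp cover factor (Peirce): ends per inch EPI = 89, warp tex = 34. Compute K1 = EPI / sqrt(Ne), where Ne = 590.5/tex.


Formula: K1 = EPI / sqrt(Ne), with Ne = 590.5 / tex_warp
Step 1: Ne = 590.5 / 34 = 17.368
Step 2: sqrt(Ne) = sqrt(17.368) = 4.1675
Step 3: K1 = 89 / 4.1675 = 21.4

21.4


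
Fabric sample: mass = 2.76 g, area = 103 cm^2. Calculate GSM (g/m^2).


Formula: GSM = mass_g / area_m2
Step 1: Convert area: 103 cm^2 = 103 / 10000 = 0.0103 m^2
Step 2: GSM = 2.76 g / 0.0103 m^2 = 268.0 g/m^2

268.0 g/m^2


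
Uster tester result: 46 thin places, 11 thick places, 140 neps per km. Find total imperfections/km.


Formula: Total = thin places + thick places + neps
Total = 46 + 11 + 140
Total = 197 imperfections/km

197 imperfections/km


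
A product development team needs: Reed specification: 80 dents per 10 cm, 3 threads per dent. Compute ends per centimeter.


Formula: EPC = (dents per 10 cm * ends per dent) / 10
Step 1: Total ends per 10 cm = 80 * 3 = 240
Step 2: EPC = 240 / 10 = 24.0 ends/cm

24.0 ends/cm


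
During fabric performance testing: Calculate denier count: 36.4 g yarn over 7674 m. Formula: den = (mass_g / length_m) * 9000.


Formula: den = (mass_g / length_m) * 9000
Substituting: den = (36.4 / 7674) * 9000
Intermediate: 36.4 / 7674 = 0.00474329 g/m
den = 0.00474329 * 9000 = 42.7 denier

42.7 denier


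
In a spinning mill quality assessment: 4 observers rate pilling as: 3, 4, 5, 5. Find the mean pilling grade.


Formula: Mean = sum / count
Sum = 3 + 4 + 5 + 5 = 17
Mean = 17 / 4 = 4.3

4.3


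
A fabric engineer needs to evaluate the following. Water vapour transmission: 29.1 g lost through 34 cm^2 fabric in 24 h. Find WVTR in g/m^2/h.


Formula: WVTR = mass_loss / (area * time)
Step 1: Convert area: 34 cm^2 = 0.0034 m^2
Step 2: WVTR = 29.1 g / (0.0034 m^2 * 24 h)
Step 3: WVTR = 29.1 / 0.0816 = 356.6 g/m^2/h

356.6 g/m^2/h


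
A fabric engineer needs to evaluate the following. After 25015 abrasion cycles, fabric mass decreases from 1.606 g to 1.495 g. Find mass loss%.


Formula: Mass loss% = ((m_before - m_after) / m_before) * 100
Step 1: Mass loss = 1.606 - 1.495 = 0.111 g
Step 2: Ratio = 0.111 / 1.606 = 0.0691158
Step 3: Mass loss% = 0.0691158 * 100 = 6.91158% ≈ 6.91%

6.91%


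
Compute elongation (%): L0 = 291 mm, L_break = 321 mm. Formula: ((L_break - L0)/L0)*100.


Formula: Elongation (%) = ((L_break - L0) / L0) * 100
Step 1: Extension = 321 - 291 = 30 mm
Step 2: Elongation = (30 / 291) * 100
Step 3: Elongation = 0.103093 * 100 = 10.3093% ≈ 10.3%

10.3%


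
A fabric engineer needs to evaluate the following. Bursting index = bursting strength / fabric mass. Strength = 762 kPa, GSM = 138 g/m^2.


Formula: Bursting Index = Bursting Strength / Fabric GSM
BI = 762 kPa / 138 g/m^2
BI = 5.522 kPa/(g/m^2)

5.522 kPa/(g/m^2)


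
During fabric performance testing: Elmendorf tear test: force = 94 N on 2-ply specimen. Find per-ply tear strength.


Formula: Per-ply strength = Total force / Number of plies
Per-ply = 94 N / 2
Per-ply = 47 N

47 N


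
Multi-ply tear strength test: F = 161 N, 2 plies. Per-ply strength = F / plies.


Formula: Per-ply strength = Total force / Number of plies
Per-ply = 161 N / 2
Per-ply = 80.5 N

80.5 N


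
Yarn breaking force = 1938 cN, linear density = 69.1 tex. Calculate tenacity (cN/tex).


Formula: Tenacity = Breaking force / Linear density
Tenacity = 1938 cN / 69.1 tex
Tenacity = 28.05 cN/tex

28.05 cN/tex


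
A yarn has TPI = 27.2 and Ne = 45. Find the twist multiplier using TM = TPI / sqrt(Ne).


Formula: TM = TPI / sqrt(Ne)
Step 1: sqrt(Ne) = sqrt(45) = 6.7082
Step 2: TM = 27.2 / 6.7082 = 4.05

4.05 TM


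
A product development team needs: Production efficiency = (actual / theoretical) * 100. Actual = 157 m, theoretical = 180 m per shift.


Formula: Efficiency% = (Actual output / Theoretical output) * 100
Efficiency% = (157 / 180) * 100
Efficiency% = 0.872222 * 100 = 87.2222% ≈ 87.2%

87.2%


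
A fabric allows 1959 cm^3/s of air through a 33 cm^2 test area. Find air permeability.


Formula: Air Permeability = Airflow / Test Area
AP = 1959 cm^3/s / 33 cm^2
AP = 59.4 cm^3/s/cm^2

59.4 cm^3/s/cm^2


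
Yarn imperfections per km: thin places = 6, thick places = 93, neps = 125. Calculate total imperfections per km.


Formula: Total = thin places + thick places + neps
Total = 6 + 93 + 125
Total = 224 imperfections/km

224 imperfections/km


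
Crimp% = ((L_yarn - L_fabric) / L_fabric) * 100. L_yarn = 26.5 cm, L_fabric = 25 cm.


Formula: Crimp% = ((L_yarn - L_fabric) / L_fabric) * 100
Step 1: Extension = 26.5 - 25 = 1.5 cm
Step 2: Crimp% = (1.5 / 25) * 100
Step 3: Crimp% = 0.06 * 100 = 6.0%

6.0%


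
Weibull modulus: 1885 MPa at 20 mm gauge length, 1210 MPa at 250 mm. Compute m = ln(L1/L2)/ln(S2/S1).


Formula: m = ln(L1/L2) / ln(S2/S1)
Step 1: ln(L1/L2) = ln(20/250) = -2.52573
Step 2: S2/S1 = 1210/1885 = 0.64191
Step 3: ln(S2/S1) = ln(0.64191) = -0.44331
Step 4: m = -2.52573 / -0.44331 = 5.70

5.70 (Weibull m)


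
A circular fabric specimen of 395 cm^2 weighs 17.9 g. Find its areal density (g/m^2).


Formula: GSM = mass_g / area_m2
Step 1: Convert area: 395 cm^2 = 395 / 10000 = 0.0395 m^2
Step 2: GSM = 17.9 g / 0.0395 m^2 = 453.2 g/m^2

453.2 g/m^2


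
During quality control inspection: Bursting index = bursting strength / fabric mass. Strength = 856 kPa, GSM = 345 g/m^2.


Formula: Bursting Index = Bursting Strength / Fabric GSM
BI = 856 kPa / 345 g/m^2
BI = 2.481 kPa/(g/m^2)

2.481 kPa/(g/m^2)


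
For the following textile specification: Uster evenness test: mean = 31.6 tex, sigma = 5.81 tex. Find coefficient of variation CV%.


Formula: CV% = (standard deviation / mean) * 100
Step 1: Ratio = 5.81 / 31.6 = 0.183861
Step 2: CV% = 0.183861 * 100 = 18.3861% ≈ 18.4%

18.4%


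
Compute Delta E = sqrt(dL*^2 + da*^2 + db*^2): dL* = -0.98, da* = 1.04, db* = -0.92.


Formula: Delta E = sqrt(dL*^2 + da*^2 + db*^2)
Step 1: dL*^2 = (-0.98)^2 = 0.9604
Step 2: da*^2 = 1.04^2 = 1.0816
Step 3: db*^2 = (-0.92)^2 = 0.8464
Step 4: Sum = 0.9604 + 1.0816 + 0.8464 = 2.8884
Step 5: Delta E = sqrt(2.8884) = 1.7

1.7 Delta E


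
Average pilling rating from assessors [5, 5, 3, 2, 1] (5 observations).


Formula: Mean = sum / count
Sum = 5 + 5 + 3 + 2 + 1 = 16
Mean = 16 / 5 = 3.2

3.2


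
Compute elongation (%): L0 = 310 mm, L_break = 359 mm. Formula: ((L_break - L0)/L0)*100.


Formula: Elongation (%) = ((L_break - L0) / L0) * 100
Step 1: Extension = 359 - 310 = 49 mm
Step 2: Elongation = (49 / 310) * 100
Step 3: Elongation = 0.158065 * 100 = 15.8065% ≈ 15.8%

15.8%


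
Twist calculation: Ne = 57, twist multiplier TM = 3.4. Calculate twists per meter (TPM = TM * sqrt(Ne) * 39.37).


Formula: TPM = TM * sqrt(Ne) * 39.37
Step 1: sqrt(Ne) = sqrt(57) = 7.5498
Step 2: TM * sqrt(Ne) = 3.4 * 7.5498 = 25.6693
Step 3: TPM = 25.6693 * 39.37 = 1011 twists/m

1011 twists/m


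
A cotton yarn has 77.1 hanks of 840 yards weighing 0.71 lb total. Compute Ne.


Formula: Ne = hanks / mass_lb
Substituting: Ne = 77.1 / 0.71
Ne = 108.6

108.6 Ne
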